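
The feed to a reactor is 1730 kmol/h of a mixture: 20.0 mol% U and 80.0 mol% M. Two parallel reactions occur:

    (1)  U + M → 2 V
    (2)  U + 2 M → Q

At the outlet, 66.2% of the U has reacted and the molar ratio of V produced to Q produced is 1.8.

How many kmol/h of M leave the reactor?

Conversion of U: U consumed = 0.662 × 346 = 229.1 kmol/h = 1ξ₁ + 1ξ₂.
Selectivity: 2ξ₁ / (1ξ₂) = 1.8 → ξ₁ = 0.9 ξ₂.
Substitute: (1·0.9 + 1) ξ₂ = 229.1 → ξ₂ = 120.6 kmol/h, ξ₁ = 108.5 kmol/h.
Outlet amounts (n = n₀ + Σ ν·ξ):
  U: 346 − 1(108.5) − 1(120.6) = 116.9
  M: 1384 − 1(108.5) − 2(120.6) = 1034
  V: 0 + 2(108.5) = 217
  Q: 0 + 1(120.6) = 120.6

1030 kmol/h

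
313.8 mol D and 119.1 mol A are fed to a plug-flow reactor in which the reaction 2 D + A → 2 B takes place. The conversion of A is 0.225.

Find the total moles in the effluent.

A reacted = 0.225 × 119.1 = 26.8 mol; ν_A = −1, so ξ = 26.8/1 = 26.8 mol.
Outlet amounts (n = n₀ + ν ξ):
  D: 313.8 − 2(26.8) = 260.2
  A: 119.1 − 1(26.8) = 92.3
  B: 0 + 2(26.8) = 53.59
Total out = 260.2 + 92.3 + 53.59 = 406.1 mol.

406 mol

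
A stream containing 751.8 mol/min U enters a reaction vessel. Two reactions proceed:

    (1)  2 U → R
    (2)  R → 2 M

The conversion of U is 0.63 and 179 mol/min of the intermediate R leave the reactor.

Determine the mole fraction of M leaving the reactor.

0.202

Conversion of U: U consumed = 2ξ₁ = 0.63 × 751.8 → ξ₁ = 236.8 mol/min.
R balance: n_R = 0 + 1ξ₁ − 1ξ₂ = 179 → ξ₂ = (1·236.8 − 179)/1 = 57.82 mol/min.
Outlet amounts (n = n₀ + Σ ν·ξ):
  U: 751.8 − 2(236.8) = 278.2
  R: 0 + 1(236.8) − 1(57.82) = 179
  M: 0 + 2(57.82) = 115.6
Total out = 572.8 mol/min; y_M = 115.6 / 572.8 = 0.2019.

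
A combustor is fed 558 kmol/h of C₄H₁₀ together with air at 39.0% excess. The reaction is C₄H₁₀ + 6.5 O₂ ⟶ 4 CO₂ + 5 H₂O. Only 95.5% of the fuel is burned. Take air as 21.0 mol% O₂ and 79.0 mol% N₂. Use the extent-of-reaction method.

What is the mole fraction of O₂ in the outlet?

0.0622

Stoichiometric O₂ = 6.5 × 558 = 3627 kmol/h; O₂ fed = 3627 × 1.390 = 5042 kmol/h.
N₂ fed = 5042 × 79/21 = 18970 kmol/h.
Fuel reacted = 0.955 × 558 → ξ = 532.9 kmol/h.
Outlet (n = n₀ + ν ξ):
  C₄H₁₀: 558 − 1(532.9) = 25.11
  O₂: 5042 − 6.5(532.9) = 1578
  N₂: 18970 (inert)
  CO₂: 0 + 4(532.9) = 2132
  H₂O: 0 + 5(532.9) = 2664
Total out = 25360 kmol/h; y_O₂ = 1578 / 25360 = 0.0622.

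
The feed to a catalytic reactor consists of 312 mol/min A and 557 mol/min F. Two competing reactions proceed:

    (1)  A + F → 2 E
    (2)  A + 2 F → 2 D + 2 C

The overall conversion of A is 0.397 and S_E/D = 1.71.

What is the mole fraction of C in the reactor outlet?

0.0999

Conversion of A: A consumed = 0.397 × 312 = 123.9 mol/min = 1ξ₁ + 1ξ₂.
Selectivity: 2ξ₁ / (2ξ₂) = 1.71 → ξ₁ = 1.71 ξ₂.
Substitute: (1·1.71 + 1) ξ₂ = 123.9 → ξ₂ = 45.71 mol/min, ξ₁ = 78.16 mol/min.
Outlet amounts (n = n₀ + Σ ν·ξ):
  A: 312 − 1(78.16) − 1(45.71) = 188.1
  F: 557 − 1(78.16) − 2(45.71) = 387.4
  E: 0 + 2(78.16) = 156.3
  D: 0 + 2(45.71) = 91.41
  C: 0 + 2(45.71) = 91.41
Total out = 914.7 mol/min; y_C = 91.41 / 914.7 = 0.09994.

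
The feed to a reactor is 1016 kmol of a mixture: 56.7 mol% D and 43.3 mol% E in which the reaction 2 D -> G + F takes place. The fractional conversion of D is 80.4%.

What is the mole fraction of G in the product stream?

0.228

D reacted = 0.804 × 576.1 = 463.2 kmol; ν_D = −2, so ξ = 463.2/2 = 231.6 kmol.
Outlet amounts (n = n₀ + ν ξ):
  D: 576.1 − 2(231.6) = 112.9
  G: 0 + 1(231.6) = 231.6
  F: 0 + 1(231.6) = 231.6
  E: 439.9 (inert)
Total out = 1016 kmol; y_G = 231.6 / 1016 = 0.2279.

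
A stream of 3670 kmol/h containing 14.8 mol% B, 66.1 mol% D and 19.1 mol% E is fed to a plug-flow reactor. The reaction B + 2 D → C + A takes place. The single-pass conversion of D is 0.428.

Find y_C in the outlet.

0.165

D reacted = 0.428 × 2426 = 1038 kmol/h; ν_D = −2, so ξ = 1038/2 = 519.1 kmol/h.
Outlet amounts (n = n₀ + ν ξ):
  B: 543.2 − 1(519.1) = 24.02
  D: 2426 − 2(519.1) = 1388
  C: 0 + 1(519.1) = 519.1
  A: 0 + 1(519.1) = 519.1
  E: 701 (inert)
Total out = 3151 kmol/h; y_C = 519.1 / 3151 = 0.1648.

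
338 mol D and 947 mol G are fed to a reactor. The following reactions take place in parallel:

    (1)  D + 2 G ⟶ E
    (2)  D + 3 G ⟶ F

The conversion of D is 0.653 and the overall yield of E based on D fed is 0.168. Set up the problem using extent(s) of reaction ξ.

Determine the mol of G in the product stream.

342 mol

Yield of E: 1ξ₁ / 338 = 0.168 → ξ₁ = 56.78 mol.
Conversion of D: 1ξ₁ + 1ξ₂ = 0.653 × 338 = 220.7 → ξ₂ = 163.9 mol.
Outlet amounts (n = n₀ + Σ ν·ξ):
  D: 338 − 1(56.78) − 1(163.9) = 117.3
  G: 947 − 2(56.78) − 3(163.9) = 341.6
  E: 0 + 1(56.78) = 56.78
  F: 0 + 1(163.9) = 163.9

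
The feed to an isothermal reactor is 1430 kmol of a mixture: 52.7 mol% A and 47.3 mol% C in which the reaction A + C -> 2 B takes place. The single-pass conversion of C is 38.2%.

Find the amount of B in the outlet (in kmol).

517 kmol

C reacted = 0.382 × 676.4 = 258.4 kmol; ν_C = −1, so ξ = 258.4/1 = 258.4 kmol.
Outlet amounts (n = n₀ + ν ξ):
  A: 753.6 − 1(258.4) = 495.2
  C: 676.4 − 1(258.4) = 418
  B: 0 + 2(258.4) = 516.8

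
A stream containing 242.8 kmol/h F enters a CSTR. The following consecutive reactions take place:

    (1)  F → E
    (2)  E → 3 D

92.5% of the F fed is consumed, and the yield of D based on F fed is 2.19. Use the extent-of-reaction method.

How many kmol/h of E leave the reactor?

Conversion of F: F consumed = 1ξ₁ = 0.925 × 242.8 → ξ₁ = 224.6 kmol/h.
Yield of D: 3ξ₂ / 242.8 = 2.19 → ξ₂ = 177.2 kmol/h.
Outlet amounts (n = n₀ + Σ ν·ξ):
  F: 242.8 − 1(224.6) = 18.21
  E: 0 + 1(224.6) − 1(177.2) = 47.35
  D: 0 + 3(177.2) = 531.7

47.3 kmol/h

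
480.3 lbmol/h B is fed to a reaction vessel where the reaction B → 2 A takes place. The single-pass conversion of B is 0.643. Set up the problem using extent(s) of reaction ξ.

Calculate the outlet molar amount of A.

B reacted = 0.643 × 480.3 = 308.8 lbmol/h; ν_B = −1, so ξ = 308.8/1 = 308.8 lbmol/h.
Outlet amounts (n = n₀ + ν ξ):
  B: 480.3 − 1(308.8) = 171.5
  A: 0 + 2(308.8) = 617.7

618 lbmol/h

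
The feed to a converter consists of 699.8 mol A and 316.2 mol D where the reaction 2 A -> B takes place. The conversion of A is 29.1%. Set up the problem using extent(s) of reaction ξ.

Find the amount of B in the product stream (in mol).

102 mol

A reacted = 0.291 × 699.8 = 203.6 mol; ν_A = −2, so ξ = 203.6/2 = 101.8 mol.
Outlet amounts (n = n₀ + ν ξ):
  A: 699.8 − 2(101.8) = 496.2
  B: 0 + 1(101.8) = 101.8
  D: 316.2 (inert)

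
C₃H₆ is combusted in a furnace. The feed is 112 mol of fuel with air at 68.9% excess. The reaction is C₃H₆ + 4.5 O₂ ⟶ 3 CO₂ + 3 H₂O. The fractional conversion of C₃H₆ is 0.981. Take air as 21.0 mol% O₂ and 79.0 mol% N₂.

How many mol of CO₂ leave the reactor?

Stoichiometric O₂ = 4.5 × 112 = 504 mol; O₂ fed = 504 × 1.689 = 851.3 mol.
N₂ fed = 851.3 × 79/21 = 3202 mol.
Fuel reacted = 0.981 × 112 → ξ = 109.9 mol.
Outlet (n = n₀ + ν ξ):
  C₃H₆: 112 − 1(109.9) = 2.128
  O₂: 851.3 − 4.5(109.9) = 356.8
  N₂: 3202 (inert)
  CO₂: 0 + 3(109.9) = 329.6
  H₂O: 0 + 3(109.9) = 329.6

330 mol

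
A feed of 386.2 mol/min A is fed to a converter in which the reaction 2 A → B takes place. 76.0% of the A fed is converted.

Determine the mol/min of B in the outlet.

147 mol/min

A reacted = 0.76 × 386.2 = 293.5 mol/min; ν_A = −2, so ξ = 293.5/2 = 146.8 mol/min.
Outlet amounts (n = n₀ + ν ξ):
  A: 386.2 − 2(146.8) = 92.69
  B: 0 + 1(146.8) = 146.8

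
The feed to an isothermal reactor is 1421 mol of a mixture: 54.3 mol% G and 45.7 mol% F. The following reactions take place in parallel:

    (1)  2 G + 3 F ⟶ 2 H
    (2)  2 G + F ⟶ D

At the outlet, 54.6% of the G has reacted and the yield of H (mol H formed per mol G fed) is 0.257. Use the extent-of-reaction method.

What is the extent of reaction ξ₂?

Yield of H: 2ξ₁ / 771.6 = 0.257 → ξ₁ = 99.15 mol.
Conversion of G: 2ξ₁ + 2ξ₂ = 0.546 × 771.6 = 421.3 → ξ₂ = 111.5 mol.
Outlet amounts (n = n₀ + Σ ν·ξ):
  G: 771.6 − 2(99.15) − 2(111.5) = 350.3
  F: 649.4 − 3(99.15) − 1(111.5) = 240.4
  H: 0 + 2(99.15) = 198.3
  D: 0 + 1(111.5) = 111.5

ξ₂ = 111 mol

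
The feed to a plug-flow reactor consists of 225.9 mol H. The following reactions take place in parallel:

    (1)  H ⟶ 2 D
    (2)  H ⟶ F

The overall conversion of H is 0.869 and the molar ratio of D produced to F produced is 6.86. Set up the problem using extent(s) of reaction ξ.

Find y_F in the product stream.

Conversion of H: H consumed = 0.869 × 225.9 = 196.3 mol = 1ξ₁ + 1ξ₂.
Selectivity: 2ξ₁ / (1ξ₂) = 6.86 → ξ₁ = 3.43 ξ₂.
Substitute: (1·3.43 + 1) ξ₂ = 196.3 → ξ₂ = 44.31 mol, ξ₁ = 152 mol.
Outlet amounts (n = n₀ + Σ ν·ξ):
  H: 225.9 − 1(152) − 1(44.31) = 29.59
  D: 0 + 2(152) = 304
  F: 0 + 1(44.31) = 44.31
Total out = 377.9 mol; y_F = 44.31 / 377.9 = 0.1173.

0.117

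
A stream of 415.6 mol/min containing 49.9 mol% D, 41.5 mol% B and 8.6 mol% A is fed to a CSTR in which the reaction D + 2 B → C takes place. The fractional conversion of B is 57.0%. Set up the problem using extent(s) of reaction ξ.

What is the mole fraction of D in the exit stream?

0.499

B reacted = 0.57 × 172.5 = 98.31 mol/min; ν_B = −2, so ξ = 98.31/2 = 49.16 mol/min.
Outlet amounts (n = n₀ + ν ξ):
  D: 207.4 − 1(49.16) = 158.2
  B: 172.5 − 2(49.16) = 74.16
  C: 0 + 1(49.16) = 49.16
  A: 35.74 (inert)
Total out = 317.3 mol/min; y_D = 158.2 / 317.3 = 0.4987.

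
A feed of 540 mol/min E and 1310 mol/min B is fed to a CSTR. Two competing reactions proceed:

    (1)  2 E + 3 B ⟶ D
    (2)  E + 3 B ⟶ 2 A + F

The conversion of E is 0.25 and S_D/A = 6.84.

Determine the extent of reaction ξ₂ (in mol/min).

ξ₂ = 4.76 mol/min

Conversion of E: E consumed = 0.25 × 540 = 135 mol/min = 2ξ₁ + 1ξ₂.
Selectivity: 1ξ₁ / (2ξ₂) = 6.84 → ξ₁ = 13.68 ξ₂.
Substitute: (2·13.68 + 1) ξ₂ = 135 → ξ₂ = 4.76 mol/min, ξ₁ = 65.12 mol/min.
Outlet amounts (n = n₀ + Σ ν·ξ):
  E: 540 − 2(65.12) − 1(4.76) = 405
  B: 1310 − 3(65.12) − 3(4.76) = 1100
  D: 0 + 1(65.12) = 65.12
  A: 0 + 2(4.76) = 9.52
  F: 0 + 1(4.76) = 4.76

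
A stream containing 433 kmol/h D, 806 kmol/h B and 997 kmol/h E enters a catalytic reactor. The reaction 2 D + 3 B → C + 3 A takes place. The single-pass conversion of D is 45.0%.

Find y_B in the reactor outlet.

0.24

D reacted = 0.45 × 433 = 194.8 kmol/h; ν_D = −2, so ξ = 194.8/2 = 97.42 kmol/h.
Outlet amounts (n = n₀ + ν ξ):
  D: 433 − 2(97.42) = 238.2
  B: 806 − 3(97.42) = 513.7
  C: 0 + 1(97.42) = 97.42
  A: 0 + 3(97.42) = 292.3
  E: 997 (inert)
Total out = 2139 kmol/h; y_B = 513.7 / 2139 = 0.2402.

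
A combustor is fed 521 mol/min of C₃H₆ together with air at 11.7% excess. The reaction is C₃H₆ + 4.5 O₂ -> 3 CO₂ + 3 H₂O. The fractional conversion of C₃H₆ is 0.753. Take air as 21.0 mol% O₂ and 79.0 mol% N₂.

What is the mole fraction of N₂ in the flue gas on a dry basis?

Stoichiometric O₂ = 4.5 × 521 = 2344 mol/min; O₂ fed = 2344 × 1.117 = 2619 mol/min.
N₂ fed = 2619 × 79/21 = 9852 mol/min.
Fuel reacted = 0.753 × 521 → ξ = 392.3 mol/min.
Outlet (n = n₀ + ν ξ):
  C₃H₆: 521 − 1(392.3) = 128.7
  O₂: 2619 − 4.5(392.3) = 853.4
  N₂: 9852 (inert)
  CO₂: 0 + 3(392.3) = 1177
  H₂O: 0 + 3(392.3) = 1177
Dry total = 12010 mol/min; y_N₂ (dry) = 9852 / 12010 = 0.8202.

0.82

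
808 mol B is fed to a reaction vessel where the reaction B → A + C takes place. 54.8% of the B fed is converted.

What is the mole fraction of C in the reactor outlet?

0.354

B reacted = 0.548 × 808 = 442.8 mol; ν_B = −1, so ξ = 442.8/1 = 442.8 mol.
Outlet amounts (n = n₀ + ν ξ):
  B: 808 − 1(442.8) = 365.2
  A: 0 + 1(442.8) = 442.8
  C: 0 + 1(442.8) = 442.8
Total out = 1251 mol; y_C = 442.8 / 1251 = 0.354.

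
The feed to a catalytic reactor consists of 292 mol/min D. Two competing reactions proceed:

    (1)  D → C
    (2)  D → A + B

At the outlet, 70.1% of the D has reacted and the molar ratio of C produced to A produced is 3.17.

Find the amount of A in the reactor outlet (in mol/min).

Conversion of D: D consumed = 0.701 × 292 = 204.7 mol/min = 1ξ₁ + 1ξ₂.
Selectivity: 1ξ₁ / (1ξ₂) = 3.17 → ξ₁ = 3.17 ξ₂.
Substitute: (1·3.17 + 1) ξ₂ = 204.7 → ξ₂ = 49.09 mol/min, ξ₁ = 155.6 mol/min.
Outlet amounts (n = n₀ + Σ ν·ξ):
  D: 292 − 1(155.6) − 1(49.09) = 87.31
  C: 0 + 1(155.6) = 155.6
  A: 0 + 1(49.09) = 49.09
  B: 0 + 1(49.09) = 49.09

49.1 mol/min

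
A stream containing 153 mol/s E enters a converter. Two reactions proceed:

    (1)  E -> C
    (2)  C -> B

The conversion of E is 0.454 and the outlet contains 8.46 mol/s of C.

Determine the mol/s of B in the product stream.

Conversion of E: E consumed = 1ξ₁ = 0.454 × 153 → ξ₁ = 69.46 mol/s.
C balance: n_C = 0 + 1ξ₁ − 1ξ₂ = 8.46 → ξ₂ = (1·69.46 − 8.46)/1 = 61 mol/s.
Outlet amounts (n = n₀ + Σ ν·ξ):
  E: 153 − 1(69.46) = 83.54
  C: 0 + 1(69.46) − 1(61) = 8.46
  B: 0 + 1(61) = 61

61 mol/s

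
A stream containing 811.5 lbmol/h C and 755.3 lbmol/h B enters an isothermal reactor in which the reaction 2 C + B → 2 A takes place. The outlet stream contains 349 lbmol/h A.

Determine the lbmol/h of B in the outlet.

581 lbmol/h

For A: n = n₀ + 2ξ → 349 = 0 + 2ξ, giving ξ = 174.5 lbmol/h.
Outlet amounts (n = n₀ + ν ξ):
  C: 811.5 − 2(174.5) = 462.5
  B: 755.3 − 1(174.5) = 580.8
  A: 0 + 2(174.5) = 349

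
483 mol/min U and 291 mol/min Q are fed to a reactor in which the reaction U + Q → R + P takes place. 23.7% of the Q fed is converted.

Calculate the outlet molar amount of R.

Q reacted = 0.237 × 291 = 68.97 mol/min; ν_Q = −1, so ξ = 68.97/1 = 68.97 mol/min.
Outlet amounts (n = n₀ + ν ξ):
  U: 483 − 1(68.97) = 414
  Q: 291 − 1(68.97) = 222
  R: 0 + 1(68.97) = 68.97
  P: 0 + 1(68.97) = 68.97

69 mol/min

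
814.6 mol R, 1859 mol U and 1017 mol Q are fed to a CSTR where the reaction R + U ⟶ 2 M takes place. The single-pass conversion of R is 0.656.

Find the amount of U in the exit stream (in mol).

R reacted = 0.656 × 814.6 = 534.4 mol; ν_R = −1, so ξ = 534.4/1 = 534.4 mol.
Outlet amounts (n = n₀ + ν ξ):
  R: 814.6 − 1(534.4) = 280.2
  U: 1859 − 1(534.4) = 1325
  M: 0 + 2(534.4) = 1069
  Q: 1017 (inert)

1320 mol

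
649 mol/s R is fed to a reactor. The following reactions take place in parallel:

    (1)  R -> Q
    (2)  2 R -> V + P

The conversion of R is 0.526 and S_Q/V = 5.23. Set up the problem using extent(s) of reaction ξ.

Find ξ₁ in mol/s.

Conversion of R: R consumed = 0.526 × 649 = 341.4 mol/s = 1ξ₁ + 2ξ₂.
Selectivity: 1ξ₁ / (1ξ₂) = 5.23 → ξ₁ = 5.23 ξ₂.
Substitute: (1·5.23 + 2) ξ₂ = 341.4 → ξ₂ = 47.22 mol/s, ξ₁ = 246.9 mol/s.
Outlet amounts (n = n₀ + Σ ν·ξ):
  R: 649 − 1(246.9) − 2(47.22) = 307.6
  Q: 0 + 1(246.9) = 246.9
  V: 0 + 1(47.22) = 47.22
  P: 0 + 1(47.22) = 47.22

ξ₁ = 247 mol/s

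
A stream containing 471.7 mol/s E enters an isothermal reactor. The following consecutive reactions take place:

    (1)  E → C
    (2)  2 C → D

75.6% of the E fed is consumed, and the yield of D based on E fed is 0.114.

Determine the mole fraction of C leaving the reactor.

0.596

Conversion of E: E consumed = 1ξ₁ = 0.756 × 471.7 → ξ₁ = 356.6 mol/s.
Yield of D: 1ξ₂ / 471.7 = 0.114 → ξ₂ = 53.77 mol/s.
Outlet amounts (n = n₀ + Σ ν·ξ):
  E: 471.7 − 1(356.6) = 115.1
  C: 0 + 1(356.6) − 2(53.77) = 249.1
  D: 0 + 1(53.77) = 53.77
Total out = 417.9 mol/s; y_C = 249.1 / 417.9 = 0.5959.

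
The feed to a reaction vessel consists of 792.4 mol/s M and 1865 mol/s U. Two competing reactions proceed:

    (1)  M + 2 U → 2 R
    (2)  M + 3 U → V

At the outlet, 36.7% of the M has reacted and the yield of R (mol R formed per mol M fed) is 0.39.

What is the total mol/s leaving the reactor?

2090 mol/s

Yield of R: 2ξ₁ / 792.4 = 0.39 → ξ₁ = 154.5 mol/s.
Conversion of M: 1ξ₁ + 1ξ₂ = 0.367 × 792.4 = 290.8 → ξ₂ = 136.3 mol/s.
Outlet amounts (n = n₀ + Σ ν·ξ):
  M: 792.4 − 1(154.5) − 1(136.3) = 501.6
  U: 1865 − 2(154.5) − 3(136.3) = 1147
  R: 0 + 2(154.5) = 309
  V: 0 + 1(136.3) = 136.3
Total out = 501.6 + 1147 + 309 + 136.3 = 2094 mol/s.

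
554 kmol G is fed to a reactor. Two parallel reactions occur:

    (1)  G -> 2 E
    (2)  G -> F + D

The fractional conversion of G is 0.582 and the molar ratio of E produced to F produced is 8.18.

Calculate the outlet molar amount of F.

63.3 kmol

Conversion of G: G consumed = 0.582 × 554 = 322.4 kmol = 1ξ₁ + 1ξ₂.
Selectivity: 2ξ₁ / (1ξ₂) = 8.18 → ξ₁ = 4.09 ξ₂.
Substitute: (1·4.09 + 1) ξ₂ = 322.4 → ξ₂ = 63.35 kmol, ξ₁ = 259.1 kmol.
Outlet amounts (n = n₀ + Σ ν·ξ):
  G: 554 − 1(259.1) − 1(63.35) = 231.6
  E: 0 + 2(259.1) = 518.2
  F: 0 + 1(63.35) = 63.35
  D: 0 + 1(63.35) = 63.35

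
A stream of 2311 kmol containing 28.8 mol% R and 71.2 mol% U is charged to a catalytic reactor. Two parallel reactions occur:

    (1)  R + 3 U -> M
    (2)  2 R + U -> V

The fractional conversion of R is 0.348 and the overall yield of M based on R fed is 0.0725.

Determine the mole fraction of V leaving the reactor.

0.0462

Yield of M: 1ξ₁ / 665.6 = 0.0725 → ξ₁ = 48.25 kmol.
Conversion of R: 1ξ₁ + 2ξ₂ = 0.348 × 665.6 = 231.6 → ξ₂ = 91.68 kmol.
Outlet amounts (n = n₀ + Σ ν·ξ):
  R: 665.6 − 1(48.25) − 2(91.68) = 434
  U: 1645 − 3(48.25) − 1(91.68) = 1409
  M: 0 + 1(48.25) = 48.25
  V: 0 + 1(91.68) = 91.68
Total out = 1983 kmol; y_V = 91.68 / 1983 = 0.04624.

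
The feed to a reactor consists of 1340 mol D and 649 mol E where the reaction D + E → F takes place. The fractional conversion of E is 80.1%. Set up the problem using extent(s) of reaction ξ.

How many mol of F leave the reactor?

520 mol

E reacted = 0.801 × 649 = 519.8 mol; ν_E = −1, so ξ = 519.8/1 = 519.8 mol.
Outlet amounts (n = n₀ + ν ξ):
  D: 1340 − 1(519.8) = 820.2
  E: 649 − 1(519.8) = 129.2
  F: 0 + 1(519.8) = 519.8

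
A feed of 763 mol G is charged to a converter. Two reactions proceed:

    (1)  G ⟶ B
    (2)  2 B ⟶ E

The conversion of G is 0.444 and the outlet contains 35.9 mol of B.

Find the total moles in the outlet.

Conversion of G: G consumed = 1ξ₁ = 0.444 × 763 → ξ₁ = 338.8 mol.
B balance: n_B = 0 + 1ξ₁ − 2ξ₂ = 35.9 → ξ₂ = (1·338.8 − 35.9)/2 = 151.4 mol.
Outlet amounts (n = n₀ + Σ ν·ξ):
  G: 763 − 1(338.8) = 424.2
  B: 0 + 1(338.8) − 2(151.4) = 35.9
  E: 0 + 1(151.4) = 151.4
Total out = 424.2 + 35.9 + 151.4 = 611.6 mol.

612 mol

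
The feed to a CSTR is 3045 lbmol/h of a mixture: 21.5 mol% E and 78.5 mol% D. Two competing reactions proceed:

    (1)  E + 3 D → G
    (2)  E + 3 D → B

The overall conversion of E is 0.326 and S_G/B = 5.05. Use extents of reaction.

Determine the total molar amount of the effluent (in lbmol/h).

Conversion of E: E consumed = 0.326 × 654.7 = 213.4 lbmol/h = 1ξ₁ + 1ξ₂.
Selectivity: 1ξ₁ / (1ξ₂) = 5.05 → ξ₁ = 5.05 ξ₂.
Substitute: (1·5.05 + 1) ξ₂ = 213.4 → ξ₂ = 35.28 lbmol/h, ξ₁ = 178.1 lbmol/h.
Outlet amounts (n = n₀ + Σ ν·ξ):
  E: 654.7 − 1(178.1) − 1(35.28) = 441.3
  D: 2390 − 3(178.1) − 3(35.28) = 1750
  G: 0 + 1(178.1) = 178.1
  B: 0 + 1(35.28) = 35.28
Total out = 441.3 + 1750 + 178.1 + 35.28 = 2405 lbmol/h.

2400 lbmol/h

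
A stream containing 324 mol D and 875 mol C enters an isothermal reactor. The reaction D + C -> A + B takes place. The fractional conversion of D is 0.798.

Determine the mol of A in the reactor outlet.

D reacted = 0.798 × 324 = 258.6 mol; ν_D = −1, so ξ = 258.6/1 = 258.6 mol.
Outlet amounts (n = n₀ + ν ξ):
  D: 324 − 1(258.6) = 65.45
  C: 875 − 1(258.6) = 616.4
  A: 0 + 1(258.6) = 258.6
  B: 0 + 1(258.6) = 258.6

259 mol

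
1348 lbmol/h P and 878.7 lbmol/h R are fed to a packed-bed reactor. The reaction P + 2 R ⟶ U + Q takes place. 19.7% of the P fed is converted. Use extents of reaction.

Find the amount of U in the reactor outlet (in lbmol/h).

266 lbmol/h

P reacted = 0.197 × 1348 = 265.6 lbmol/h; ν_P = −1, so ξ = 265.6/1 = 265.6 lbmol/h.
Outlet amounts (n = n₀ + ν ξ):
  P: 1348 − 1(265.6) = 1082
  R: 878.7 − 2(265.6) = 347.6
  U: 0 + 1(265.6) = 265.6
  Q: 0 + 1(265.6) = 265.6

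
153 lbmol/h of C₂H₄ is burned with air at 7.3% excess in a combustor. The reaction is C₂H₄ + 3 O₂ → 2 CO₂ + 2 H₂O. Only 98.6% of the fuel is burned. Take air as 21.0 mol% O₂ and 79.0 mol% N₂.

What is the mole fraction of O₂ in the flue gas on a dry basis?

0.0182

Stoichiometric O₂ = 3 × 153 = 459 lbmol/h; O₂ fed = 459 × 1.073 = 492.5 lbmol/h.
N₂ fed = 492.5 × 79/21 = 1853 lbmol/h.
Fuel reacted = 0.986 × 153 → ξ = 150.9 lbmol/h.
Outlet (n = n₀ + ν ξ):
  C₂H₄: 153 − 1(150.9) = 2.142
  O₂: 492.5 − 3(150.9) = 39.93
  N₂: 1853 (inert)
  CO₂: 0 + 2(150.9) = 301.7
  H₂O: 0 + 2(150.9) = 301.7
Dry total = 2197 lbmol/h; y_O₂ (dry) = 39.93 / 2197 = 0.01818.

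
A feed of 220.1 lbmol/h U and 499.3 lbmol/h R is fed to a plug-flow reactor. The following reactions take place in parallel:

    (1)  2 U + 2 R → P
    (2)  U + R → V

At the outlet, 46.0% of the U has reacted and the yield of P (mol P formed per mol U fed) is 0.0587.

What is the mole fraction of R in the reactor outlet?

Yield of P: 1ξ₁ / 220.1 = 0.0587 → ξ₁ = 12.92 lbmol/h.
Conversion of U: 2ξ₁ + 1ξ₂ = 0.46 × 220.1 = 101.2 → ξ₂ = 75.41 lbmol/h.
Outlet amounts (n = n₀ + Σ ν·ξ):
  U: 220.1 − 2(12.92) − 1(75.41) = 118.9
  R: 499.3 − 2(12.92) − 1(75.41) = 398.1
  P: 0 + 1(12.92) = 12.92
  V: 0 + 1(75.41) = 75.41
Total out = 605.2 lbmol/h; y_R = 398.1 / 605.2 = 0.6577.

0.658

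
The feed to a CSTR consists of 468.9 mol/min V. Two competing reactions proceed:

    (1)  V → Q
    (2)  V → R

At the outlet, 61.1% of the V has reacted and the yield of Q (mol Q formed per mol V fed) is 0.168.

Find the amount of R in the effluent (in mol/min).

Yield of Q: 1ξ₁ / 468.9 = 0.168 → ξ₁ = 78.78 mol/min.
Conversion of V: 1ξ₁ + 1ξ₂ = 0.611 × 468.9 = 286.5 → ξ₂ = 207.7 mol/min.
Outlet amounts (n = n₀ + Σ ν·ξ):
  V: 468.9 − 1(78.78) − 1(207.7) = 182.4
  Q: 0 + 1(78.78) = 78.78
  R: 0 + 1(207.7) = 207.7

208 mol/min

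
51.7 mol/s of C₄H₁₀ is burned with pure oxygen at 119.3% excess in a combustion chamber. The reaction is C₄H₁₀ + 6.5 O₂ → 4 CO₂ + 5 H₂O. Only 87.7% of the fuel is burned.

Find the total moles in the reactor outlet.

Stoichiometric O₂ = 6.5 × 51.7 = 336.1 mol/s; O₂ fed = 336.1 × 2.193 = 737 mol/s.
Fuel reacted = 0.877 × 51.7 → ξ = 45.34 mol/s.
Outlet (n = n₀ + ν ξ):
  C₄H₁₀: 51.7 − 1(45.34) = 6.359
  O₂: 737 − 6.5(45.34) = 442.2
  CO₂: 0 + 4(45.34) = 181.4
  H₂O: 0 + 5(45.34) = 226.7
Total out = 6.359 + 442.2 + 181.4 + 226.7 = 856.7 mol/s.

857 mol/s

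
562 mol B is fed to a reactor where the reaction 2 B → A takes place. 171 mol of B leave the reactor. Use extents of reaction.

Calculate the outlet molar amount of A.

196 mol

For B: n = n₀ − 2ξ → 171 = 562 − 2ξ, giving ξ = 195.5 mol.
Outlet amounts (n = n₀ + ν ξ):
  B: 562 − 2(195.5) = 171
  A: 0 + 1(195.5) = 195.5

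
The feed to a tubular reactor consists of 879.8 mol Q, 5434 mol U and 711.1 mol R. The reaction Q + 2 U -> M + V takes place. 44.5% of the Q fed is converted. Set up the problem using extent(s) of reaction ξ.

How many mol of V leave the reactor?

392 mol

Q reacted = 0.445 × 879.8 = 391.5 mol; ν_Q = −1, so ξ = 391.5/1 = 391.5 mol.
Outlet amounts (n = n₀ + ν ξ):
  Q: 879.8 − 1(391.5) = 488.3
  U: 5434 − 2(391.5) = 4651
  M: 0 + 1(391.5) = 391.5
  V: 0 + 1(391.5) = 391.5
  R: 711.1 (inert)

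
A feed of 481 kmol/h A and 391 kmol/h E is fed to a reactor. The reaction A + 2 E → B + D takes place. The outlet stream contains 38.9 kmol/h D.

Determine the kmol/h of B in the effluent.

For D: n = n₀ + 1ξ → 38.9 = 0 + 1ξ, giving ξ = 38.9 kmol/h.
Outlet amounts (n = n₀ + ν ξ):
  A: 481 − 1(38.9) = 442.1
  E: 391 − 2(38.9) = 313.2
  B: 0 + 1(38.9) = 38.9
  D: 0 + 1(38.9) = 38.9

38.9 kmol/h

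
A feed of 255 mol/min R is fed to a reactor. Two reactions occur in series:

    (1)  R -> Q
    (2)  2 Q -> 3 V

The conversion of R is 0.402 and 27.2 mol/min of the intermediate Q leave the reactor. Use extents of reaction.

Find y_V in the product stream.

0.386

Conversion of R: R consumed = 1ξ₁ = 0.402 × 255 → ξ₁ = 102.5 mol/min.
Q balance: n_Q = 0 + 1ξ₁ − 2ξ₂ = 27.2 → ξ₂ = (1·102.5 − 27.2)/2 = 37.66 mol/min.
Outlet amounts (n = n₀ + Σ ν·ξ):
  R: 255 − 1(102.5) = 152.5
  Q: 0 + 1(102.5) − 2(37.66) = 27.2
  V: 0 + 3(37.66) = 113
Total out = 292.7 mol/min; y_V = 113 / 292.7 = 0.386.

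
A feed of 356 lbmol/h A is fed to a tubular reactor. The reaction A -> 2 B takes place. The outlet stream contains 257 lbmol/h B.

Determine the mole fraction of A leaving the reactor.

0.47

For B: n = n₀ + 2ξ → 257 = 0 + 2ξ, giving ξ = 128.5 lbmol/h.
Outlet amounts (n = n₀ + ν ξ):
  A: 356 − 1(128.5) = 227.5
  B: 0 + 2(128.5) = 257
Total out = 484.5 lbmol/h; y_A = 227.5 / 484.5 = 0.4696.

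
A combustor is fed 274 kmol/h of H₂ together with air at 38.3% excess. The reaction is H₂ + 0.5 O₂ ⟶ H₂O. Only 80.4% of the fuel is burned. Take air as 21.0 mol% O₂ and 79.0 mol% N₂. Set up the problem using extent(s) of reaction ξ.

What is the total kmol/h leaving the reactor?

Stoichiometric O₂ = 0.5 × 274 = 137 kmol/h; O₂ fed = 137 × 1.383 = 189.5 kmol/h.
N₂ fed = 189.5 × 79/21 = 712.8 kmol/h.
Fuel reacted = 0.804 × 274 → ξ = 220.3 kmol/h.
Outlet (n = n₀ + ν ξ):
  H₂: 274 − 1(220.3) = 53.7
  O₂: 189.5 − 0.5(220.3) = 79.32
  N₂: 712.8 (inert)
  H₂O: 0 + 1(220.3) = 220.3
Total out = 53.7 + 79.32 + 712.8 + 220.3 = 1066 kmol/h.

1070 kmol/h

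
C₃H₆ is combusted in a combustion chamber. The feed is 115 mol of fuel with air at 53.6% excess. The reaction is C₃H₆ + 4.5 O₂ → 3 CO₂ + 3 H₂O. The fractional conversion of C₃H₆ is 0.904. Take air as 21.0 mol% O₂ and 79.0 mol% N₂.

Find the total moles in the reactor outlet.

Stoichiometric O₂ = 4.5 × 115 = 517.5 mol; O₂ fed = 517.5 × 1.536 = 794.9 mol.
N₂ fed = 794.9 × 79/21 = 2990 mol.
Fuel reacted = 0.904 × 115 → ξ = 104 mol.
Outlet (n = n₀ + ν ξ):
  C₃H₆: 115 − 1(104) = 11.04
  O₂: 794.9 − 4.5(104) = 327.1
  N₂: 2990 (inert)
  CO₂: 0 + 3(104) = 311.9
  H₂O: 0 + 3(104) = 311.9
Total out = 11.04 + 327.1 + 2990 + 311.9 + 311.9 = 3952 mol.

3950 mol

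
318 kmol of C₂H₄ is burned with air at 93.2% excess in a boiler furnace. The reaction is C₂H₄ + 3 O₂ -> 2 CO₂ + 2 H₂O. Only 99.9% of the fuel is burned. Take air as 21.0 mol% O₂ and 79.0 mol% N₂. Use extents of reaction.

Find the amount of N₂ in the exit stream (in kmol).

Stoichiometric O₂ = 3 × 318 = 954 kmol; O₂ fed = 954 × 1.932 = 1843 kmol.
N₂ fed = 1843 × 79/21 = 6934 kmol.
Fuel reacted = 0.999 × 318 → ξ = 317.7 kmol.
Outlet (n = n₀ + ν ξ):
  C₂H₄: 318 − 1(317.7) = 0.318
  O₂: 1843 − 3(317.7) = 890.1
  N₂: 6934 (inert)
  CO₂: 0 + 2(317.7) = 635.4
  H₂O: 0 + 2(317.7) = 635.4

6930 kmol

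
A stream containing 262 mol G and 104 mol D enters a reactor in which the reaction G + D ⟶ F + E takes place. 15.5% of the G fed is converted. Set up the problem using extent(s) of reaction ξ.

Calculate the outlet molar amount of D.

G reacted = 0.155 × 262 = 40.61 mol; ν_G = −1, so ξ = 40.61/1 = 40.61 mol.
Outlet amounts (n = n₀ + ν ξ):
  G: 262 − 1(40.61) = 221.4
  D: 104 − 1(40.61) = 63.39
  F: 0 + 1(40.61) = 40.61
  E: 0 + 1(40.61) = 40.61

63.4 mol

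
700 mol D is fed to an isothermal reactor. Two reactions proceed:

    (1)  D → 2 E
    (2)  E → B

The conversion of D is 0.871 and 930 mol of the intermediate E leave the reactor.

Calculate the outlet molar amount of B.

289 mol

Conversion of D: D consumed = 1ξ₁ = 0.871 × 700 → ξ₁ = 609.7 mol.
E balance: n_E = 0 + 2ξ₁ − 1ξ₂ = 930 → ξ₂ = (2·609.7 − 930)/1 = 289.4 mol.
Outlet amounts (n = n₀ + Σ ν·ξ):
  D: 700 − 1(609.7) = 90.3
  E: 0 + 2(609.7) − 1(289.4) = 930
  B: 0 + 1(289.4) = 289.4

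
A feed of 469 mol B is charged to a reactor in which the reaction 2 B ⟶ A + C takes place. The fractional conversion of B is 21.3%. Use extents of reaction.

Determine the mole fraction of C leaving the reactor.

B reacted = 0.213 × 469 = 99.9 mol; ν_B = −2, so ξ = 99.9/2 = 49.95 mol.
Outlet amounts (n = n₀ + ν ξ):
  B: 469 − 2(49.95) = 369.1
  A: 0 + 1(49.95) = 49.95
  C: 0 + 1(49.95) = 49.95
Total out = 469 mol; y_C = 49.95 / 469 = 0.1065.

0.106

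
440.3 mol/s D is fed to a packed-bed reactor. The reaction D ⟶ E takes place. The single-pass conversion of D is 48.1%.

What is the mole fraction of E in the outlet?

D reacted = 0.481 × 440.3 = 211.8 mol/s; ν_D = −1, so ξ = 211.8/1 = 211.8 mol/s.
Outlet amounts (n = n₀ + ν ξ):
  D: 440.3 − 1(211.8) = 228.5
  E: 0 + 1(211.8) = 211.8
Total out = 440.3 mol/s; y_E = 211.8 / 440.3 = 0.481.

0.481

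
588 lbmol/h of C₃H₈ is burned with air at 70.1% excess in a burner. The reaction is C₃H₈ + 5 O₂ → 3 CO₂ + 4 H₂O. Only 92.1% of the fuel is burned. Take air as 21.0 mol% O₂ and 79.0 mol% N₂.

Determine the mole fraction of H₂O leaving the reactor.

Stoichiometric O₂ = 5 × 588 = 2940 lbmol/h; O₂ fed = 2940 × 1.701 = 5001 lbmol/h.
N₂ fed = 5001 × 79/21 = 18810 lbmol/h.
Fuel reacted = 0.921 × 588 → ξ = 541.5 lbmol/h.
Outlet (n = n₀ + ν ξ):
  C₃H₈: 588 − 1(541.5) = 46.45
  O₂: 5001 − 5(541.5) = 2293
  N₂: 18810 (inert)
  CO₂: 0 + 3(541.5) = 1625
  H₂O: 0 + 4(541.5) = 2166
Total out = 24940 lbmol/h; y_H₂O = 2166 / 24940 = 0.08684.

0.0868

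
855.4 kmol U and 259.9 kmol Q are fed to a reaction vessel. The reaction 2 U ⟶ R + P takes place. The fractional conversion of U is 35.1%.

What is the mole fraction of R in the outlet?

U reacted = 0.351 × 855.4 = 300.2 kmol; ν_U = −2, so ξ = 300.2/2 = 150.1 kmol.
Outlet amounts (n = n₀ + ν ξ):
  U: 855.4 − 2(150.1) = 555.2
  R: 0 + 1(150.1) = 150.1
  P: 0 + 1(150.1) = 150.1
  Q: 259.9 (inert)
Total out = 1115 kmol; y_R = 150.1 / 1115 = 0.1346.

0.135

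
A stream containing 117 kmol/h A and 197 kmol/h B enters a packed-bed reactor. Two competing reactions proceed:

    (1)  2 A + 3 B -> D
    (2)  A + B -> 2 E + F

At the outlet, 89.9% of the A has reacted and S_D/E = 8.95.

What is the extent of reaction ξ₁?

ξ₁ = 51.2 kmol/h

Conversion of A: A consumed = 0.899 × 117 = 105.2 kmol/h = 2ξ₁ + 1ξ₂.
Selectivity: 1ξ₁ / (2ξ₂) = 8.95 → ξ₁ = 17.9 ξ₂.
Substitute: (2·17.9 + 1) ξ₂ = 105.2 → ξ₂ = 2.858 kmol/h, ξ₁ = 51.16 kmol/h.
Outlet amounts (n = n₀ + Σ ν·ξ):
  A: 117 − 2(51.16) − 1(2.858) = 11.82
  B: 197 − 3(51.16) − 1(2.858) = 40.65
  D: 0 + 1(51.16) = 51.16
  E: 0 + 2(2.858) = 5.716
  F: 0 + 1(2.858) = 2.858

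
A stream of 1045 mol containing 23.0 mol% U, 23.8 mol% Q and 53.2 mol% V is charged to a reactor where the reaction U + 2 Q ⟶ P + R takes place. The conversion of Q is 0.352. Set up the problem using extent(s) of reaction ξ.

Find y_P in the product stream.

0.0437

Q reacted = 0.352 × 248.7 = 87.55 mol; ν_Q = −2, so ξ = 87.55/2 = 43.77 mol.
Outlet amounts (n = n₀ + ν ξ):
  U: 240.3 − 1(43.77) = 196.6
  Q: 248.7 − 2(43.77) = 161.2
  P: 0 + 1(43.77) = 43.77
  R: 0 + 1(43.77) = 43.77
  V: 555.9 (inert)
Total out = 1001 mol; y_P = 43.77 / 1001 = 0.04372.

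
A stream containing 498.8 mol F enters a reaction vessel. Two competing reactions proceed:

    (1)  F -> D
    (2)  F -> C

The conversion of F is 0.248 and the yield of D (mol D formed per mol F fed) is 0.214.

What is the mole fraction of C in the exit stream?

Yield of D: 1ξ₁ / 498.8 = 0.214 → ξ₁ = 106.7 mol.
Conversion of F: 1ξ₁ + 1ξ₂ = 0.248 × 498.8 = 123.7 → ξ₂ = 16.96 mol.
Outlet amounts (n = n₀ + Σ ν·ξ):
  F: 498.8 − 1(106.7) − 1(16.96) = 375.1
  D: 0 + 1(106.7) = 106.7
  C: 0 + 1(16.96) = 16.96
Total out = 498.8 mol; y_C = 16.96 / 498.8 = 0.034.

0.034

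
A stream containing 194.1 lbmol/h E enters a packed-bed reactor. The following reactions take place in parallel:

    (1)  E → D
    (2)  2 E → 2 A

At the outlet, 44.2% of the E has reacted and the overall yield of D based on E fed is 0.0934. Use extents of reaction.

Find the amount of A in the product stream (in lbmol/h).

Yield of D: 1ξ₁ / 194.1 = 0.0934 → ξ₁ = 18.13 lbmol/h.
Conversion of E: 1ξ₁ + 2ξ₂ = 0.442 × 194.1 = 85.79 → ξ₂ = 33.83 lbmol/h.
Outlet amounts (n = n₀ + Σ ν·ξ):
  E: 194.1 − 1(18.13) − 2(33.83) = 108.3
  D: 0 + 1(18.13) = 18.13
  A: 0 + 2(33.83) = 67.66

67.7 lbmol/h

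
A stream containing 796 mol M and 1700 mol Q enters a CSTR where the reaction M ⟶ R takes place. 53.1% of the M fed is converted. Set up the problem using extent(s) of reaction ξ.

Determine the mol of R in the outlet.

423 mol

M reacted = 0.531 × 796 = 422.7 mol; ν_M = −1, so ξ = 422.7/1 = 422.7 mol.
Outlet amounts (n = n₀ + ν ξ):
  M: 796 − 1(422.7) = 373.3
  R: 0 + 1(422.7) = 422.7
  Q: 1700 (inert)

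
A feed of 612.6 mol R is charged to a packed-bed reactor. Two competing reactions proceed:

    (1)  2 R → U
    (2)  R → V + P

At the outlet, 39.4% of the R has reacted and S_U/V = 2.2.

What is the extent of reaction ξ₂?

Conversion of R: R consumed = 0.394 × 612.6 = 241.4 mol = 2ξ₁ + 1ξ₂.
Selectivity: 1ξ₁ / (1ξ₂) = 2.2 → ξ₁ = 2.2 ξ₂.
Substitute: (2·2.2 + 1) ξ₂ = 241.4 → ξ₂ = 44.7 mol, ξ₁ = 98.33 mol.
Outlet amounts (n = n₀ + Σ ν·ξ):
  R: 612.6 − 2(98.33) − 1(44.7) = 371.2
  U: 0 + 1(98.33) = 98.33
  V: 0 + 1(44.7) = 44.7
  P: 0 + 1(44.7) = 44.7

ξ₂ = 44.7 mol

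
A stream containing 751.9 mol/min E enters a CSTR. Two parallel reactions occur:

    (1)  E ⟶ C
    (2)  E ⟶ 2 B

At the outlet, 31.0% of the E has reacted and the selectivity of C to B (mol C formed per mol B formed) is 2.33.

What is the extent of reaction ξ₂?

ξ₂ = 41.2 mol/min

Conversion of E: E consumed = 0.31 × 751.9 = 233.1 mol/min = 1ξ₁ + 1ξ₂.
Selectivity: 1ξ₁ / (2ξ₂) = 2.33 → ξ₁ = 4.66 ξ₂.
Substitute: (1·4.66 + 1) ξ₂ = 233.1 → ξ₂ = 41.18 mol/min, ξ₁ = 191.9 mol/min.
Outlet amounts (n = n₀ + Σ ν·ξ):
  E: 751.9 − 1(191.9) − 1(41.18) = 518.8
  C: 0 + 1(191.9) = 191.9
  B: 0 + 2(41.18) = 82.36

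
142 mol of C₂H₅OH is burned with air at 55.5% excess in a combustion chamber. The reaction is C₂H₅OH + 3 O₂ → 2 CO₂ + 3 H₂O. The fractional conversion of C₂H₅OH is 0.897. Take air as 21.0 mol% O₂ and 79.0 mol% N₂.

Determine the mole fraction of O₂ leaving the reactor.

0.0819

Stoichiometric O₂ = 3 × 142 = 426 mol; O₂ fed = 426 × 1.555 = 662.4 mol.
N₂ fed = 662.4 × 79/21 = 2492 mol.
Fuel reacted = 0.897 × 142 → ξ = 127.4 mol.
Outlet (n = n₀ + ν ξ):
  C₂H₅OH: 142 − 1(127.4) = 14.63
  O₂: 662.4 − 3(127.4) = 280.3
  N₂: 2492 (inert)
  CO₂: 0 + 2(127.4) = 254.7
  H₂O: 0 + 3(127.4) = 382.1
Total out = 3424 mol; y_O₂ = 280.3 / 3424 = 0.08187.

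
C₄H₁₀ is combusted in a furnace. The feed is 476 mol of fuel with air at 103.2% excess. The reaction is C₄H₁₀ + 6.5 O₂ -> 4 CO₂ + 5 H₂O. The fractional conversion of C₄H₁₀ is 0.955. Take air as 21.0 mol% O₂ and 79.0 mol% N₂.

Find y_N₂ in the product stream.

Stoichiometric O₂ = 6.5 × 476 = 3094 mol; O₂ fed = 3094 × 2.032 = 6287 mol.
N₂ fed = 6287 × 79/21 = 23650 mol.
Fuel reacted = 0.955 × 476 → ξ = 454.6 mol.
Outlet (n = n₀ + ν ξ):
  C₄H₁₀: 476 − 1(454.6) = 21.42
  O₂: 6287 − 6.5(454.6) = 3332
  N₂: 23650 (inert)
  CO₂: 0 + 4(454.6) = 1818
  H₂O: 0 + 5(454.6) = 2273
Total out = 31100 mol; y_N₂ = 23650 / 31100 = 0.7606.

0.761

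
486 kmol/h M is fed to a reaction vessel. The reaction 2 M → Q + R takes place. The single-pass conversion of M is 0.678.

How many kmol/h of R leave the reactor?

M reacted = 0.678 × 486 = 329.5 kmol/h; ν_M = −2, so ξ = 329.5/2 = 164.8 kmol/h.
Outlet amounts (n = n₀ + ν ξ):
  M: 486 − 2(164.8) = 156.5
  Q: 0 + 1(164.8) = 164.8
  R: 0 + 1(164.8) = 164.8

165 kmol/h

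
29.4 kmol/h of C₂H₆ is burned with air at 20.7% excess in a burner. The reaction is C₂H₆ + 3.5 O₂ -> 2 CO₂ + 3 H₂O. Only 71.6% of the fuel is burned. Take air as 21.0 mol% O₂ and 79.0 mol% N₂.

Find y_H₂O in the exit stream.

Stoichiometric O₂ = 3.5 × 29.4 = 102.9 kmol/h; O₂ fed = 102.9 × 1.207 = 124.2 kmol/h.
N₂ fed = 124.2 × 79/21 = 467.2 kmol/h.
Fuel reacted = 0.716 × 29.4 → ξ = 21.05 kmol/h.
Outlet (n = n₀ + ν ξ):
  C₂H₆: 29.4 − 1(21.05) = 8.35
  O₂: 124.2 − 3.5(21.05) = 50.52
  N₂: 467.2 (inert)
  CO₂: 0 + 2(21.05) = 42.1
  H₂O: 0 + 3(21.05) = 63.15
Total out = 631.4 kmol/h; y_H₂O = 63.15 / 631.4 = 0.1.

0.1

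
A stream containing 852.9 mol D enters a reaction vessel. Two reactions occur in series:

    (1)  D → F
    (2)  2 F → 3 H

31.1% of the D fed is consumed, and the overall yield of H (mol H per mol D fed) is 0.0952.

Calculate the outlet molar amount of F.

211 mol

Conversion of D: D consumed = 1ξ₁ = 0.311 × 852.9 → ξ₁ = 265.3 mol.
Yield of H: 3ξ₂ / 852.9 = 0.0952 → ξ₂ = 27.07 mol.
Outlet amounts (n = n₀ + Σ ν·ξ):
  D: 852.9 − 1(265.3) = 587.6
  F: 0 + 1(265.3) − 2(27.07) = 211.1
  H: 0 + 3(27.07) = 81.2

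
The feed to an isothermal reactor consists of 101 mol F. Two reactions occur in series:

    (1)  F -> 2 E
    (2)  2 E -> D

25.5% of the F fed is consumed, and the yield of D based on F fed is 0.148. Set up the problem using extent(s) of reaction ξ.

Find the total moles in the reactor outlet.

Conversion of F: F consumed = 1ξ₁ = 0.255 × 101 → ξ₁ = 25.75 mol.
Yield of D: 1ξ₂ / 101 = 0.148 → ξ₂ = 14.95 mol.
Outlet amounts (n = n₀ + Σ ν·ξ):
  F: 101 − 1(25.75) = 75.25
  E: 0 + 2(25.75) − 2(14.95) = 21.61
  D: 0 + 1(14.95) = 14.95
Total out = 75.25 + 21.61 + 14.95 = 111.8 mol.

112 mol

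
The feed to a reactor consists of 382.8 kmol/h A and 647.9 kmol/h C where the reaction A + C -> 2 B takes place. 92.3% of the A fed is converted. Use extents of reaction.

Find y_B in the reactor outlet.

A reacted = 0.923 × 382.8 = 353.3 kmol/h; ν_A = −1, so ξ = 353.3/1 = 353.3 kmol/h.
Outlet amounts (n = n₀ + ν ξ):
  A: 382.8 − 1(353.3) = 29.48
  C: 647.9 − 1(353.3) = 294.6
  B: 0 + 2(353.3) = 706.6
Total out = 1031 kmol/h; y_B = 706.6 / 1031 = 0.6856.

0.686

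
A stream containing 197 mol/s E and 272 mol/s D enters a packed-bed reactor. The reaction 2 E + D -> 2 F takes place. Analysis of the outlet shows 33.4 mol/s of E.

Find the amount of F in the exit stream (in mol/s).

164 mol/s

For E: n = n₀ − 2ξ → 33.4 = 197 − 2ξ, giving ξ = 81.8 mol/s.
Outlet amounts (n = n₀ + ν ξ):
  E: 197 − 2(81.8) = 33.4
  D: 272 − 1(81.8) = 190.2
  F: 0 + 2(81.8) = 163.6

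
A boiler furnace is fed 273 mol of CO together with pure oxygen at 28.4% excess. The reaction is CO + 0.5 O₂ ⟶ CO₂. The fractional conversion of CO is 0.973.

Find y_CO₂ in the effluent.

0.842

Stoichiometric O₂ = 0.5 × 273 = 136.5 mol; O₂ fed = 136.5 × 1.284 = 175.3 mol.
Fuel reacted = 0.973 × 273 → ξ = 265.6 mol.
Outlet (n = n₀ + ν ξ):
  CO: 273 − 1(265.6) = 7.371
  O₂: 175.3 − 0.5(265.6) = 42.45
  CO₂: 0 + 1(265.6) = 265.6
Total out = 315.5 mol; y_CO₂ = 265.6 / 315.5 = 0.8421.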